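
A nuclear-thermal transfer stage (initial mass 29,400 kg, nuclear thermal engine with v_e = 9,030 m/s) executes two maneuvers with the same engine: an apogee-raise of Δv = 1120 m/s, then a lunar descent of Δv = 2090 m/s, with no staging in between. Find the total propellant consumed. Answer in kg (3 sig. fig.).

After the first burn: m = 29400 × exp(−1120/9030.0) = 29400 × 0.88335 = 25,970.5 kg.
After the second burn: m = 25,970.5 × exp(−2090/9030.0) = 25,970.5 × 0.79338 = 20,604.5 kg.
Total propellant = m₀ − m_final = 29400 − 20,604.5 = 8,795.5 kg.

total propellant consumed ≈ 8800 kg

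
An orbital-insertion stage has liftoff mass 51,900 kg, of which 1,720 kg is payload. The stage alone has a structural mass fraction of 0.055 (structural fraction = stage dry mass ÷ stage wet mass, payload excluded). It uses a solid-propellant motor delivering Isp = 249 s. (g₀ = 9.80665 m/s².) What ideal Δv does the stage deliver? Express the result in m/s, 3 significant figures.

Stage wet mass = m₀ − payload = 51,900 − 1,720 = 50,180 kg.
Stage dry mass = ε × stage wet mass = 0.055 × 50,180 = 2,759.9 kg.
Burnout mass m_f = stage dry + payload = 2,759.9 + 1,720 = 4,479.9 kg.
v_e = Isp · g₀ = 249 × 9.80665 = 2441.9 m/s.
By the Tsiolkovsky rocket equation, Δv = v_e · ln(51,900/4,479.9) = 2441.9 × ln(11.59) = 2441.9 × 2.4497 ≈ 5982 m/s.

Δv ≈ 5980 m/s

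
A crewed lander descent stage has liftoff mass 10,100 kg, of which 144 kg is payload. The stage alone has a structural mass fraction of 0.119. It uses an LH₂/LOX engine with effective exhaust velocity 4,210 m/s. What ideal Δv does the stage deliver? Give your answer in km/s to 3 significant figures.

Stage wet mass = m₀ − payload = 10,100 − 144 = 9,956 kg.
Stage dry mass = ε × stage wet mass = 0.119 × 9,956 = 1,184.76 kg.
Burnout mass m_f = stage dry + payload = 1,184.76 + 144 = 1,328.76 kg.
Δv = v_e · ln(10,100/1,328.76) = 4210.0 × ln(7.601) = 4210.0 × 2.0283 ≈ 8539 m/s.

Δv ≈ 8.54 km/s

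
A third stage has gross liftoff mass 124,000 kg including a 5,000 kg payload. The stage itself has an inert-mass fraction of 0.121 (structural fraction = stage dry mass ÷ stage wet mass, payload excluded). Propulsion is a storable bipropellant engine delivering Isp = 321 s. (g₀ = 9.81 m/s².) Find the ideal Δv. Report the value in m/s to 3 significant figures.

Δv ≈ 5840 m/s

Stage wet mass = m₀ − payload = 124,000 − 5,000 = 119,000 kg.
Stage dry mass = ε × stage wet mass = 0.121 × 119,000 = 14,399 kg.
Burnout mass m_f = stage dry + payload = 14,399 + 5,000 = 19,399 kg.
v_e = Isp · g₀ = 321 × 9.81 = 3149.0 m/s.
Using Δv = v_e ln(m₀/m_f): Δv = v_e · ln(124,000/19,399) = 3149.0 × ln(6.392) = 3149.0 × 1.8551 ≈ 5842 m/s.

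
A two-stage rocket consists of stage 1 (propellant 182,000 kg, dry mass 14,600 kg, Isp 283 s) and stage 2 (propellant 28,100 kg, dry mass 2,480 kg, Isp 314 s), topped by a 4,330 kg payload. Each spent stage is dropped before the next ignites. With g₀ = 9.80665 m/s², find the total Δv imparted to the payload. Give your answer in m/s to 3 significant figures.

Δv ≈ 9310 m/s

Ignition mass of stage 1 = 182,000+14,600 + 28,100+2,480 + 4,330 = 231,510 kg.
Stage 1: m₀ = 231,510 kg, m_f = 231,510 − 182,000 = 49,510 kg; Δv = 283×9.80665×ln(4.676) = 2775.3×1.5424 ≈ 4281 m/s.
Stage 2: m₀ = 34,910 kg, m_f = 34,910 − 28,100 = 6,810 kg; Δv = 314×9.80665×ln(5.126) = 3079.3×1.6344 ≈ 5033 m/s.
Total Δv = 4281 + 5033 = 9314 m/s.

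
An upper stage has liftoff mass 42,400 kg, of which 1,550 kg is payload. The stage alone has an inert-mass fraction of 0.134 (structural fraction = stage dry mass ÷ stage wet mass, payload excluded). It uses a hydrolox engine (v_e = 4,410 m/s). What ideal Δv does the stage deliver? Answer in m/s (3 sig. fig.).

Stage wet mass = m₀ − payload = 42,400 − 1,550 = 40,850 kg.
Stage dry mass = ε × stage wet mass = 0.134 × 40,850 = 5,473.9 kg.
Burnout mass m_f = stage dry + payload = 5,473.9 + 1,550 = 7,023.9 kg.
By the Tsiolkovsky rocket equation, Δv = v_e · ln(42,400/7,023.9) = 4410.0 × ln(6.037) = 4410.0 × 1.7978 ≈ 7928 m/s.

Δv ≈ 7930 m/s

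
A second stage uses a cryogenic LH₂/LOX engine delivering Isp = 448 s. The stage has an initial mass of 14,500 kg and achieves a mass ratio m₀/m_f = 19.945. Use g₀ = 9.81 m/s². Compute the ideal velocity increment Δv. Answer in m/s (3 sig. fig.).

Δv ≈ 13200 m/s

v_e = Isp · g₀ = 448 × 9.81 = 4394.9 m/s.
Using Δv = v_e ln(m₀/m_f): Δv = v_e · ln(19.945) = 4394.9 × 2.9930 ≈ 13153.8 m/s.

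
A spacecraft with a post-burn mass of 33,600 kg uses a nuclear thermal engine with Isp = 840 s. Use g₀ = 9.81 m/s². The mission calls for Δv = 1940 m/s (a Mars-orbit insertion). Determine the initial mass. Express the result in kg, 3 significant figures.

initial mass ≈ 42500 kg

v_e = Isp · g₀ = 840 × 9.81 = 8240.4 m/s.
By the Tsiolkovsky rocket equation, m₀/m_f = exp(Δv / v_e) = exp(1940 / 8240.4) = exp(0.2354) = 1.2654.
m₀ = m_f × 1.2654 = 33,600 × 1.2654 = 42,517.4 kg.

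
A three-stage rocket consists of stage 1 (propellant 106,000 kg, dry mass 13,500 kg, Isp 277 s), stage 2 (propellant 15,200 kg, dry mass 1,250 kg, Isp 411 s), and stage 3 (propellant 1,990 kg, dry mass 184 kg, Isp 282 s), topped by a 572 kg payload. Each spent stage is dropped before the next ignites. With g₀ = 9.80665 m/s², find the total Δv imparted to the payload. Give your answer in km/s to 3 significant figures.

Δv ≈ 13.8 km/s

Ignition mass of stage 1 = 106,000+13,500 + 15,200+1,250 + 1,990+184 + 572 = 138,696 kg.
Stage 1: m₀ = 138,696 kg, m_f = 138,696 − 106,000 = 32,696 kg; Δv = 277×9.80665×ln(4.242) = 2716.4×1.4450 ≈ 3925 m/s.
Stage 2: m₀ = 19,196 kg, m_f = 19,196 − 15,200 = 3,996 kg; Δv = 411×9.80665×ln(4.804) = 4030.5×1.5694 ≈ 6326 m/s.
Stage 3: m₀ = 2,746 kg, m_f = 2,746 − 1,990 = 756 kg; Δv = 282×9.80665×ln(3.632) = 2765.5×1.2899 ≈ 3567 m/s.
Total Δv = 3925 + 6326 + 3567 = 13818 m/s.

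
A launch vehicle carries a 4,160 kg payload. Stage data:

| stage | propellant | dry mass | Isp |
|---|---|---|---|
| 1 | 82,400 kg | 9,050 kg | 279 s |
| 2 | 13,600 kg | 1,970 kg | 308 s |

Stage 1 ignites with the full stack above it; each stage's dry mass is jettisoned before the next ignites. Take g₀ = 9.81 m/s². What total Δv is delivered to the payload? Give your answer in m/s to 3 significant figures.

Ignition mass of stage 1 = 82,400+9,050 + 13,600+1,970 + 4,160 = 111,180 kg.
Stage 1: m₀ = 111,180 kg, m_f = 111,180 − 82,400 = 28,780 kg; Δv = 279×9.81×ln(3.863) = 2737.0×1.3515 ≈ 3699 m/s.
Stage 2: m₀ = 19,730 kg, m_f = 19,730 − 13,600 = 6,130 kg; Δv = 308×9.81×ln(3.219) = 3021.5×1.1689 ≈ 3532 m/s.
Total Δv = 3699 + 3532 = 7231 m/s.

Δv ≈ 7230 m/s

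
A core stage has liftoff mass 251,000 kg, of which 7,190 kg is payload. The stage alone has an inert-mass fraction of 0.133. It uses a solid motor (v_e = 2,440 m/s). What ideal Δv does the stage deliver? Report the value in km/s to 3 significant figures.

Δv ≈ 4.50 km/s

Stage wet mass = m₀ − payload = 251,000 − 7,190 = 243,810 kg.
Stage dry mass = ε × stage wet mass = 0.133 × 243,810 = 32,426.7 kg.
Burnout mass m_f = stage dry + payload = 32,426.7 + 7,190 = 39,616.7 kg.
Δv = v_e · ln(251,000/39,616.7) = 2440.0 × ln(6.336) = 2440.0 × 1.8462 ≈ 4505 m/s.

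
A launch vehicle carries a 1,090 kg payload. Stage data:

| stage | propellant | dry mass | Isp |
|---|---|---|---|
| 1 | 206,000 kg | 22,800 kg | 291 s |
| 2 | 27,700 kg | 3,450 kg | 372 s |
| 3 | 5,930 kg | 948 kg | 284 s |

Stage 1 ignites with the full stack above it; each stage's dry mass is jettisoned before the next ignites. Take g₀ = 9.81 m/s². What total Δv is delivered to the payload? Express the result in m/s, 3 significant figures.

Δv ≈ 12500 m/s

Ignition mass of stage 1 = 206,000+22,800 + 27,700+3,450 + 5,930+948 + 1,090 = 267,918 kg.
Stage 1: m₀ = 267,918 kg, m_f = 267,918 − 206,000 = 61,918 kg; Δv = 291×9.81×ln(4.327) = 2854.7×1.4649 ≈ 4182 m/s.
Stage 2: m₀ = 39,118 kg, m_f = 39,118 − 27,700 = 11,418 kg; Δv = 372×9.81×ln(3.426) = 3649.3×1.2314 ≈ 4494 m/s.
Stage 3: m₀ = 7,968 kg, m_f = 7,968 − 5,930 = 2,038 kg; Δv = 284×9.81×ln(3.91) = 2786.0×1.3635 ≈ 3799 m/s.
Total Δv = 4182 + 4494 + 3799 = 12475 m/s.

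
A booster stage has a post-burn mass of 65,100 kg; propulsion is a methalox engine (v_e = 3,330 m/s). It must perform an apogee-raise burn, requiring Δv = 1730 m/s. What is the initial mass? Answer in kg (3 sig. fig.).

initial mass ≈ 109000 kg

Using Δv = v_e ln(m₀/m_f): m₀/m_f = exp(Δv / v_e) = exp(1730 / 3330.0) = exp(0.5195) = 1.6812.
m₀ = m_f × 1.6812 = 65,100 × 1.6812 = 109,446 kg.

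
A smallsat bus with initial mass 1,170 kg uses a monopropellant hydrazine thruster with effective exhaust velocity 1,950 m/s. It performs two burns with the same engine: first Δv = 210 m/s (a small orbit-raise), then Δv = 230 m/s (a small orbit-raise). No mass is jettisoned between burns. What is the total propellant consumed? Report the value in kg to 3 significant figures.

total propellant consumed ≈ 236 kg

After the first burn: m = 1170 × exp(−210/1950.0) = 1170 × 0.89790 = 1,050.54 kg.
After the second burn: m = 1,050.54 × exp(−230/1950.0) = 1,050.54 × 0.88874 = 933.657 kg.
Total propellant = m₀ − m_final = 1170 − 933.657 = 236.343 kg.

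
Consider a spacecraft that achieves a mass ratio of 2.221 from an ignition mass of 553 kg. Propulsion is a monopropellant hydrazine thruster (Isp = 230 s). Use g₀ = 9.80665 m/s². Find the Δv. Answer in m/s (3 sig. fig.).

Δv ≈ 1800 m/s

v_e = Isp · g₀ = 230 × 9.80665 = 2255.5 m/s.
Rocket equation: Δv = v_e · ln(2.221) = 2255.5 × 0.7980 ≈ 1799.8 m/s.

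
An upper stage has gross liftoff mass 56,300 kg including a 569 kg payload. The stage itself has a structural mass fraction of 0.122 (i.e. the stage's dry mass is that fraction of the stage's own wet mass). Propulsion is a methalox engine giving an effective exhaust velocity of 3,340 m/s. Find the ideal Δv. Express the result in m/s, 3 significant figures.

Stage wet mass = m₀ − payload = 56,300 − 569 = 55,731 kg.
Stage dry mass = ε × stage wet mass = 0.122 × 55,731 = 6,799.18 kg.
Burnout mass m_f = stage dry + payload = 6,799.18 + 569 = 7,368.18 kg.
Using Δv = v_e ln(m₀/m_f): Δv = v_e · ln(56,300/7,368.18) = 3340.0 × ln(7.641) = 3340.0 × 2.0335 ≈ 6792 m/s.

Δv ≈ 6790 m/s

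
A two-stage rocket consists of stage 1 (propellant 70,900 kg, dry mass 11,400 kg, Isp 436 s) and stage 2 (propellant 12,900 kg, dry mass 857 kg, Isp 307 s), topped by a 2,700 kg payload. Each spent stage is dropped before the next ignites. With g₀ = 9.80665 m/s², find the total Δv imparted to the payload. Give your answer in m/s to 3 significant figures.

Δv ≈ 10000 m/s

Ignition mass of stage 1 = 70,900+11,400 + 12,900+857 + 2,700 = 98,757 kg.
Stage 1: m₀ = 98,757 kg, m_f = 98,757 − 70,900 = 27,857 kg; Δv = 436×9.80665×ln(3.545) = 4275.7×1.2656 ≈ 5411 m/s.
Stage 2: m₀ = 16,457 kg, m_f = 16,457 − 12,900 = 3,557 kg; Δv = 307×9.80665×ln(4.627) = 3010.6×1.5318 ≈ 4612 m/s.
Total Δv = 5411 + 4612 = 10023 m/s.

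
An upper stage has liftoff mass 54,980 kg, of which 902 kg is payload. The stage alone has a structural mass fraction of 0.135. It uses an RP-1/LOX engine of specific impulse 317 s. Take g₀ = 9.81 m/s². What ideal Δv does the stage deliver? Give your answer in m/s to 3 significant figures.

Δv ≈ 5920 m/s

Stage wet mass = m₀ − payload = 54,980 − 902 = 54,078 kg.
Stage dry mass = ε × stage wet mass = 0.135 × 54,078 = 7,300.53 kg.
Burnout mass m_f = stage dry + payload = 7,300.53 + 902 = 8,202.53 kg.
v_e = Isp · g₀ = 317 × 9.81 = 3109.8 m/s.
Rocket equation: Δv = v_e · ln(54,980/8,202.53) = 3109.8 × ln(6.703) = 3109.8 × 1.9025 ≈ 5916 m/s.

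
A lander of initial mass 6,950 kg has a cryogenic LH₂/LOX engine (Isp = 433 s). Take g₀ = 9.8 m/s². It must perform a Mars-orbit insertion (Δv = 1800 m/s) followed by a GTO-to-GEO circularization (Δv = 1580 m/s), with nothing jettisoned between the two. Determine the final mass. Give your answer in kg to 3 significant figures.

final mass ≈ 3130 kg

v_e = Isp · g₀ = 433 × 9.8 = 4243.4 m/s.
After the first burn: m = 6950 × exp(−1800/4243.4) = 6950 × 0.65430 = 4,547.39 kg.
After the second burn: m = 4,547.39 × exp(−1580/4243.4) = 4,547.39 × 0.68912 = 3,133.7 kg.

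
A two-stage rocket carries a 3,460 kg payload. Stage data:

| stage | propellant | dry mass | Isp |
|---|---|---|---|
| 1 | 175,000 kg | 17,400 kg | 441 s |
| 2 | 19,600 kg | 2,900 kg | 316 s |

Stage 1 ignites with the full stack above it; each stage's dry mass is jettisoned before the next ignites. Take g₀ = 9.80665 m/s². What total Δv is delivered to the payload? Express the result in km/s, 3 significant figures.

Ignition mass of stage 1 = 175,000+17,400 + 19,600+2,900 + 3,460 = 218,360 kg.
Stage 1: m₀ = 218,360 kg, m_f = 218,360 − 175,000 = 43,360 kg; Δv = 441×9.80665×ln(5.036) = 4324.7×1.6166 ≈ 6991 m/s.
Stage 2: m₀ = 25,960 kg, m_f = 25,960 − 19,600 = 6,360 kg; Δv = 316×9.80665×ln(4.082) = 3098.9×1.4065 ≈ 4359 m/s.
Total Δv = 6991 + 4359 = 11350 m/s.

Δv ≈ 11.4 km/s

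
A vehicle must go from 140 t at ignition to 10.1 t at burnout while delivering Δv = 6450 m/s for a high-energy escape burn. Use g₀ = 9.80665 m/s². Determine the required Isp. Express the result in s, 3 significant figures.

ln(m₀/m_f) = ln(140000/10100) = ln(13.86) = 2.6291.
v_e = Δv / ln(m₀/m_f) = 6450 / 2.6291 = 2453.3 m/s.
Isp = v_e / g₀ = 2453.3 / 9.80665 = 250.2 s.

Isp ≈ 250 s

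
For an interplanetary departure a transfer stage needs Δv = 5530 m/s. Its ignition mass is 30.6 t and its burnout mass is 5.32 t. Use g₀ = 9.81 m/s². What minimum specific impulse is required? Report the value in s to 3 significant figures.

ln(m₀/m_f) = ln(30600/5320) = ln(5.752) = 1.7495.
Using Δv = v_e ln(m₀/m_f): v_e = Δv / ln(m₀/m_f) = 5530 / 1.7495 = 3160.9 m/s.
Isp = v_e / g₀ = 3160.9 / 9.81 = 322.2 s.

Isp ≈ 322 s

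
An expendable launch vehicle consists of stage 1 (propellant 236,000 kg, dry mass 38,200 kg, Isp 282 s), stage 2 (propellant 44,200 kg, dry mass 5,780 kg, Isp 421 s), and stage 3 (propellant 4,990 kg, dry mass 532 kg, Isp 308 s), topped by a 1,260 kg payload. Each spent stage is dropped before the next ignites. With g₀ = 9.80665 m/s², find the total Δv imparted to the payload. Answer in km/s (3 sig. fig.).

Ignition mass of stage 1 = 236,000+38,200 + 44,200+5,780 + 4,990+532 + 1,260 = 330,962 kg.
Stage 1: m₀ = 330,962 kg, m_f = 330,962 − 236,000 = 94,962 kg; Δv = 282×9.80665×ln(3.485) = 2765.5×1.2485 ≈ 3453 m/s.
Stage 2: m₀ = 56,762 kg, m_f = 56,762 − 44,200 = 12,562 kg; Δv = 421×9.80665×ln(4.519) = 4128.6×1.5082 ≈ 6227 m/s.
Stage 3: m₀ = 6,782 kg, m_f = 6,782 − 4,990 = 1,792 kg; Δv = 308×9.80665×ln(3.785) = 3020.4×1.3309 ≈ 4020 m/s.
Total Δv = 3453 + 6227 + 4020 = 13700 m/s.

Δv ≈ 13.7 km/s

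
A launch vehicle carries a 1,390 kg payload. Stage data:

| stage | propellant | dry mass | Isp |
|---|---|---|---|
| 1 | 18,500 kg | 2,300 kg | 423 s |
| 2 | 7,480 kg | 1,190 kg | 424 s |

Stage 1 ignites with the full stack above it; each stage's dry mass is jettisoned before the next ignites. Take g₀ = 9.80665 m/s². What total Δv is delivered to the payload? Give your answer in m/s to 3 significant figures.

Δv ≈ 9450 m/s

Ignition mass of stage 1 = 18,500+2,300 + 7,480+1,190 + 1,390 = 30,860 kg.
Stage 1: m₀ = 30,860 kg, m_f = 30,860 − 18,500 = 12,360 kg; Δv = 423×9.80665×ln(2.497) = 4148.2×0.9150 ≈ 3796 m/s.
Stage 2: m₀ = 10,060 kg, m_f = 10,060 − 7,480 = 2,580 kg; Δv = 424×9.80665×ln(3.899) = 4158.0×1.3608 ≈ 5658 m/s.
Total Δv = 3796 + 5658 = 9454 m/s.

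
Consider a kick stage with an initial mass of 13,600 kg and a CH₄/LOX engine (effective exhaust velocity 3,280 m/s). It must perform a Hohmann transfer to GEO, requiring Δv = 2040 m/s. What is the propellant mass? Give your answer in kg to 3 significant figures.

propellant mass ≈ 6300 kg

m₀/m_f = exp(Δv / v_e) = exp(2040 / 3280.0) = exp(0.6220) = 1.8626.
m_f = 13,600 / 1.8626 = 7,301.62 kg, so propellant = m₀ − m_f = 13,600 − 7,301.62 = 6,298.38 kg.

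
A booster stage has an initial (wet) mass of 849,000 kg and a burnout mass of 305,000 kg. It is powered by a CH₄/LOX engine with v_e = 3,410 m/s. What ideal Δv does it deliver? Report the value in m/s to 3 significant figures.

Δv = v_e · ln(m₀/m_f) = 3410.0 × ln(2.784) = 3410.0 × 1.0237 ≈ 3491.0 m/s.

Δv ≈ 3490 m/s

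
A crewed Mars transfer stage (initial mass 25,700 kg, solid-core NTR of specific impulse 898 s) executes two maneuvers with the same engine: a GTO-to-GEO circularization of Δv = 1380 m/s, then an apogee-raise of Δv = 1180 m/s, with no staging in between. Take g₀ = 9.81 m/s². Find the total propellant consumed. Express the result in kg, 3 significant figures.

total propellant consumed ≈ 6480 kg

v_e = Isp · g₀ = 898 × 9.81 = 8809.4 m/s.
After the first burn: m = 25700 × exp(−1380/8809.4) = 25700 × 0.85500 = 21,973.5 kg.
After the second burn: m = 21,973.5 × exp(−1180/8809.4) = 21,973.5 × 0.87464 = 19,218.9 kg.
Total propellant = m₀ − m_final = 25700 − 19,218.9 = 6,481.1 kg.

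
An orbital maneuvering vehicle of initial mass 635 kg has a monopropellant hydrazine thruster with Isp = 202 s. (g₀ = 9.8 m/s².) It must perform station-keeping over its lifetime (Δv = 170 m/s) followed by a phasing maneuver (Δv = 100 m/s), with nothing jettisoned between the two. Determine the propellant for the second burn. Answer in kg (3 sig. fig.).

propellant for the second burn ≈ 28.7 kg

v_e = Isp · g₀ = 202 × 9.8 = 1979.6 m/s.
After the first burn: m = 635 × exp(−170/1979.6) = 635 × 0.91771 = 582.746 kg.
After the second burn: m = 582.746 × exp(−100/1979.6) = 582.746 × 0.95074 = 554.04 kg.
Second-burn propellant = 582.746 − 554.04 = 28.706 kg.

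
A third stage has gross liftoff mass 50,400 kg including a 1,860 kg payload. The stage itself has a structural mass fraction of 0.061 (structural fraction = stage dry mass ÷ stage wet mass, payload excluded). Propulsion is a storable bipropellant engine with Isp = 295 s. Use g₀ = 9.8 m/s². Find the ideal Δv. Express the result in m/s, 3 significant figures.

Δv ≈ 6790 m/s

Stage wet mass = m₀ − payload = 50,400 − 1,860 = 48,540 kg.
Stage dry mass = ε × stage wet mass = 0.061 × 48,540 = 2,960.94 kg.
Burnout mass m_f = stage dry + payload = 2,960.94 + 1,860 = 4,820.94 kg.
v_e = Isp · g₀ = 295 × 9.8 = 2891.0 m/s.
Δv = v_e · ln(50,400/4,820.94) = 2891.0 × ln(10.45) = 2891.0 × 2.3470 ≈ 6785 m/s.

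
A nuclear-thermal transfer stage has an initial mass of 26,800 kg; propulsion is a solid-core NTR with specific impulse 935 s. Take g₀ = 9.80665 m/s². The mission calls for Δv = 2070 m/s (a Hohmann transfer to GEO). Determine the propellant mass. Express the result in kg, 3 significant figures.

propellant mass ≈ 5420 kg

v_e = Isp · g₀ = 935 × 9.80665 = 9169.2 m/s.
m₀/m_f = exp(Δv / v_e) = exp(2070 / 9169.2) = exp(0.2258) = 1.2533.
m_f = 26,800 / 1.2533 = 21,383.5 kg, so propellant = m₀ − m_f = 26,800 − 21,383.5 = 5,416.5 kg.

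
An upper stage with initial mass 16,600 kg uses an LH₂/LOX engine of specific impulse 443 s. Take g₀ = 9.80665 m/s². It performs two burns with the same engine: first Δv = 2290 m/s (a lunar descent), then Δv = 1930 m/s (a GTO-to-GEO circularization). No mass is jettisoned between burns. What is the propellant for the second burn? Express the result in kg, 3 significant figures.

propellant for the second burn ≈ 3510 kg

v_e = Isp · g₀ = 443 × 9.80665 = 4344.3 m/s.
After the first burn: m = 16600 × exp(−2290/4344.3) = 16600 × 0.59030 = 9,798.98 kg.
After the second burn: m = 9,798.98 × exp(−1930/4344.3) = 9,798.98 × 0.64130 = 6,284.09 kg.
Second-burn propellant = 9,798.98 − 6,284.09 = 3,514.89 kg.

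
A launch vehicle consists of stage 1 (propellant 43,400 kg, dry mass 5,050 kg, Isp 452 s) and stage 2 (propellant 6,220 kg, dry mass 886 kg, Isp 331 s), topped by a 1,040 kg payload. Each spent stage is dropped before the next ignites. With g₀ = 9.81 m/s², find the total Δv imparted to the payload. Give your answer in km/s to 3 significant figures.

Ignition mass of stage 1 = 43,400+5,050 + 6,220+886 + 1,040 = 56,596 kg.
Stage 1: m₀ = 56,596 kg, m_f = 56,596 − 43,400 = 13,196 kg; Δv = 452×9.81×ln(4.289) = 4434.1×1.4560 ≈ 6456 m/s.
Stage 2: m₀ = 8,146 kg, m_f = 8,146 − 6,220 = 1,926 kg; Δv = 331×9.81×ln(4.229) = 3247.1×1.4421 ≈ 4683 m/s.
Total Δv = 6456 + 4683 = 11139 m/s.

Δv ≈ 11.1 km/s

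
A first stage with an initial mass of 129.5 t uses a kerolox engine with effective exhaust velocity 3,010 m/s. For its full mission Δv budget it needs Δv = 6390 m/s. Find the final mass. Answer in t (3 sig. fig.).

m₀/m_f = exp(Δv / v_e) = exp(6390 / 3010.0) = exp(2.1229) = 8.3555.
m_f = m₀ / 8.3555 = 129.5 / 8.3555 = 15.4988 t.

final mass ≈ 15.5 t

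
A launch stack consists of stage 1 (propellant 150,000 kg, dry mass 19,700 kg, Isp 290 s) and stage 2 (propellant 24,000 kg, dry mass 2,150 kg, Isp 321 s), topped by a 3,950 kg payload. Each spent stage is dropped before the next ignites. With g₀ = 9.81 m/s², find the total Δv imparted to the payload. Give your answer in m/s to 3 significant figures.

Δv ≈ 8980 m/s

Ignition mass of stage 1 = 150,000+19,700 + 24,000+2,150 + 3,950 = 199,800 kg.
Stage 1: m₀ = 199,800 kg, m_f = 199,800 − 150,000 = 49,800 kg; Δv = 290×9.81×ln(4.012) = 2844.9×1.3893 ≈ 3952 m/s.
Stage 2: m₀ = 30,100 kg, m_f = 30,100 − 24,000 = 6,100 kg; Δv = 321×9.81×ln(4.934) = 3149.0×1.5962 ≈ 5027 m/s.
Total Δv = 3952 + 5027 = 8979 m/s.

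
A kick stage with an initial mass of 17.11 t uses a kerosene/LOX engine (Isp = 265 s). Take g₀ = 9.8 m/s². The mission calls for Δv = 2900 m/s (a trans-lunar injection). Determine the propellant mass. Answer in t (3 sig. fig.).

propellant mass ≈ 11.5 t

v_e = Isp · g₀ = 265 × 9.8 = 2597.0 m/s.
m₀/m_f = exp(Δv / v_e) = exp(2900 / 2597.0) = exp(1.1167) = 3.0547.
m_f = 17.11 / 3.0547 = 5.6012 t, so propellant = m₀ − m_f = 17.11 − 5.6012 = 11.5088 t.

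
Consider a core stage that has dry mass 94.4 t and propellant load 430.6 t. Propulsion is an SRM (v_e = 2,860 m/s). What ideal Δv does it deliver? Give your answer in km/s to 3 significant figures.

Δv ≈ 4.91 km/s

m₀ = m_dry + m_prop = 94.4 + 430.6 = 525 t.
By the Tsiolkovsky rocket equation, Δv = v_e · ln(m₀/m_f) = 2860.0 × ln(5.561) = 2860.0 × 1.7159 ≈ 4907.4 m/s.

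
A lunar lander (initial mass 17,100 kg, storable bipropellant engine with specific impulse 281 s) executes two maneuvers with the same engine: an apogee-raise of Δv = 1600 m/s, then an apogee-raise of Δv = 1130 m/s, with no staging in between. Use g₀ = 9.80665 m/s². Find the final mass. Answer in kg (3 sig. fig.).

v_e = Isp · g₀ = 281 × 9.80665 = 2755.7 m/s.
After the first burn: m = 17100 × exp(−1600/2755.7) = 17100 × 0.55955 = 9,568.31 kg.
After the second burn: m = 9,568.31 × exp(−1130/2755.7) = 9,568.31 × 0.66361 = 6,349.63 kg.

final mass ≈ 6350 kg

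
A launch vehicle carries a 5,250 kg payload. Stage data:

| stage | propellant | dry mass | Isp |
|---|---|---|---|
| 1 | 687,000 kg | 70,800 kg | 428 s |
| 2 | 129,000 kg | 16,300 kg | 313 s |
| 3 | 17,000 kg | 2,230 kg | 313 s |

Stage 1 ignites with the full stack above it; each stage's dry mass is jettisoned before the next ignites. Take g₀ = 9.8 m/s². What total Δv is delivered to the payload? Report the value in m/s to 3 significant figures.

Δv ≈ 13700 m/s

Ignition mass of stage 1 = 687,000+70,800 + 129,000+16,300 + 17,000+2,230 + 5,250 = 927,580 kg.
Stage 1: m₀ = 927,580 kg, m_f = 927,580 − 687,000 = 240,580 kg; Δv = 428×9.8×ln(3.856) = 4194.4×1.3495 ≈ 5660 m/s.
Stage 2: m₀ = 169,780 kg, m_f = 169,780 − 129,000 = 40,780 kg; Δv = 313×9.8×ln(4.163) = 3067.4×1.4263 ≈ 4375 m/s.
Stage 3: m₀ = 24,480 kg, m_f = 24,480 − 17,000 = 7,480 kg; Δv = 313×9.8×ln(3.273) = 3067.4×1.1856 ≈ 3637 m/s.
Total Δv = 5660 + 4375 + 3637 = 13672 m/s.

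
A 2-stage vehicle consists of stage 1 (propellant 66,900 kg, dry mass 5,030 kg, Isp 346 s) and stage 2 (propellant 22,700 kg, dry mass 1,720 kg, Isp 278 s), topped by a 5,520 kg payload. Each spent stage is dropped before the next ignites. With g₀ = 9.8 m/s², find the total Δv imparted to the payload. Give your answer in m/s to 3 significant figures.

Δv ≈ 7490 m/s

Ignition mass of stage 1 = 66,900+5,030 + 22,700+1,720 + 5,520 = 101,870 kg.
Stage 1: m₀ = 101,870 kg, m_f = 101,870 − 66,900 = 34,970 kg; Δv = 346×9.8×ln(2.913) = 3390.8×1.0692 ≈ 3625 m/s.
Stage 2: m₀ = 29,940 kg, m_f = 29,940 − 22,700 = 7,240 kg; Δv = 278×9.8×ln(4.135) = 2724.4×1.4196 ≈ 3867 m/s.
Total Δv = 3625 + 3867 = 7492 m/s.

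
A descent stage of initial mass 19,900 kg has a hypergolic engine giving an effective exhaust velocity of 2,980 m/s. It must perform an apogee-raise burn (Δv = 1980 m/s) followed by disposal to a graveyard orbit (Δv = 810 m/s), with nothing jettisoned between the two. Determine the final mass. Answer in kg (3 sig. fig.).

final mass ≈ 7800 kg

After the first burn: m = 19900 × exp(−1980/2980.0) = 19900 × 0.51457 = 10,239.9 kg.
After the second burn: m = 10,239.9 × exp(−810/2980.0) = 10,239.9 × 0.76200 = 7,802.8 kg.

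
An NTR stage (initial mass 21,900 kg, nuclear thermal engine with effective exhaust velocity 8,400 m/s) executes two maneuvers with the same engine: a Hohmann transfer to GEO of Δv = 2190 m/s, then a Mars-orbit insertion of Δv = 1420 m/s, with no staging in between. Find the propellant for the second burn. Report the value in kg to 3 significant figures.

After the first burn: m = 21900 × exp(−2190/8400.0) = 21900 × 0.77050 = 16,874 kg.
After the second burn: m = 16,874 × exp(−1420/8400.0) = 16,874 × 0.84447 = 14,249.6 kg.
Second-burn propellant = 16,874 − 14,249.6 = 2,624.4 kg.

propellant for the second burn ≈ 2620 kg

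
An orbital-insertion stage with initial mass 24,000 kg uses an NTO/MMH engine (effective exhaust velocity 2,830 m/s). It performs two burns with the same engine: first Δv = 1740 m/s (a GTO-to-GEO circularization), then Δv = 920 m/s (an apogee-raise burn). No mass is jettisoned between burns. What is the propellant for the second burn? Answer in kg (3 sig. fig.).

After the first burn: m = 24000 × exp(−1740/2830.0) = 24000 × 0.54073 = 12,977.5 kg.
After the second burn: m = 12,977.5 × exp(−920/2830.0) = 12,977.5 × 0.72246 = 9,375.72 kg.
Second-burn propellant = 12,977.5 − 9,375.72 = 3,601.78 kg.

propellant for the second burn ≈ 3600 kg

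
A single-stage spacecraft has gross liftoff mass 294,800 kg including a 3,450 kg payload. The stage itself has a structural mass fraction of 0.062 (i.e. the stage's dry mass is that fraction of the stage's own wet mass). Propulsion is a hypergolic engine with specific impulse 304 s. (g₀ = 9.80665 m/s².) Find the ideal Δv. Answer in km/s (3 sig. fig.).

Stage wet mass = m₀ − payload = 294,800 − 3,450 = 291,350 kg.
Stage dry mass = ε × stage wet mass = 0.062 × 291,350 = 18,063.7 kg.
Burnout mass m_f = stage dry + payload = 18,063.7 + 3,450 = 21,513.7 kg.
v_e = Isp · g₀ = 304 × 9.80665 = 2981.2 m/s.
Using Δv = v_e ln(m₀/m_f): Δv = v_e · ln(294,800/21,513.7) = 2981.2 × ln(13.7) = 2981.2 × 2.6176 ≈ 7804 m/s.

Δv ≈ 7.80 km/s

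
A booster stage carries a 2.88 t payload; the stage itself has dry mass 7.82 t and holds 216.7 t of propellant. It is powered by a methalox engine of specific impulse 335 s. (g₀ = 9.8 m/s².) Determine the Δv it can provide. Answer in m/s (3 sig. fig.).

Δv ≈ 10000 m/s

v_e = Isp · g₀ = 335 × 9.8 = 3283.0 m/s.
m₀ = payload + dry + propellant = 2.88 + 7.82 + 216.7 = 227.4 t.
m_f = payload + dry = 2.88 + 7.82 = 10.7 t.
Using Δv = v_e ln(m₀/m_f): Δv = v_e · ln(m₀/m_f) = 3283.0 × ln(21.25) = 3283.0 × 3.0565 ≈ 10034.4 m/s.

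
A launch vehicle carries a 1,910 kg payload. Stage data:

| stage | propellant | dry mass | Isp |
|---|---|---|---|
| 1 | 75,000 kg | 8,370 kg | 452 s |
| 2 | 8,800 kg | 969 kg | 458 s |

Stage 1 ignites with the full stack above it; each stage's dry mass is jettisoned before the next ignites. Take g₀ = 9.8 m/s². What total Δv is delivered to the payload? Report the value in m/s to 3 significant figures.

Ignition mass of stage 1 = 75,000+8,370 + 8,800+969 + 1,910 = 95,049 kg.
Stage 1: m₀ = 95,049 kg, m_f = 95,049 − 75,000 = 20,049 kg; Δv = 452×9.8×ln(4.741) = 4429.6×1.5562 ≈ 6893 m/s.
Stage 2: m₀ = 11,679 kg, m_f = 11,679 − 8,800 = 2,879 kg; Δv = 458×9.8×ln(4.057) = 4488.4×1.4003 ≈ 6285 m/s.
Total Δv = 6893 + 6285 = 13178 m/s.

Δv ≈ 13200 m/s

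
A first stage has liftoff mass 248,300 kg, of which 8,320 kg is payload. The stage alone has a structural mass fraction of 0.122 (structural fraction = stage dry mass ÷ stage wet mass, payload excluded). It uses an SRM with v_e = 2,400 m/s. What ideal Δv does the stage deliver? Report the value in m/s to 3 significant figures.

Δv ≈ 4530 m/s

Stage wet mass = m₀ − payload = 248,300 − 8,320 = 239,980 kg.
Stage dry mass = ε × stage wet mass = 0.122 × 239,980 = 29,277.6 kg.
Burnout mass m_f = stage dry + payload = 29,277.6 + 8,320 = 37,597.6 kg.
Δv = v_e · ln(248,300/37,597.6) = 2400.0 × ln(6.604) = 2400.0 × 1.8877 ≈ 4530 m/s.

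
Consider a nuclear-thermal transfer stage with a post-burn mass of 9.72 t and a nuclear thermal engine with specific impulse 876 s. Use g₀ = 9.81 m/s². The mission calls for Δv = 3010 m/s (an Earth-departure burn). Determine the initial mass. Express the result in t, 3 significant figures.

v_e = Isp · g₀ = 876 × 9.81 = 8593.6 m/s.
m₀/m_f = exp(Δv / v_e) = exp(3010 / 8593.6) = exp(0.3503) = 1.4194.
m₀ = m_f × 1.4194 = 9.72 × 1.4194 = 13.7966 t.

initial mass ≈ 13.8 t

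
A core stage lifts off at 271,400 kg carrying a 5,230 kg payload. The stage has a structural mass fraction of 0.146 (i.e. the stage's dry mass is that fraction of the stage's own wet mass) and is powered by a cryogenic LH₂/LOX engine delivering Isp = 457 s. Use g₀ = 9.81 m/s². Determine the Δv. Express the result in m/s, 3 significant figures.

Δv ≈ 8150 m/s

Stage wet mass = m₀ − payload = 271,400 − 5,230 = 266,170 kg.
Stage dry mass = ε × stage wet mass = 0.146 × 266,170 = 38,860.8 kg.
Burnout mass m_f = stage dry + payload = 38,860.8 + 5,230 = 44,090.8 kg.
v_e = Isp · g₀ = 457 × 9.81 = 4483.2 m/s.
Δv = v_e · ln(271,400/44,090.8) = 4483.2 × ln(6.155) = 4483.2 × 1.8173 ≈ 8147 m/s.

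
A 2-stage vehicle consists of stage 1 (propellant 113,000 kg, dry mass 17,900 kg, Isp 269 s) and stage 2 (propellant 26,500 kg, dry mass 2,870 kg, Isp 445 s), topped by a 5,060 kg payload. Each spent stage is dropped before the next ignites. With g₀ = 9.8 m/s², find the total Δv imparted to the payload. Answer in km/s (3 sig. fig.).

Ignition mass of stage 1 = 113,000+17,900 + 26,500+2,870 + 5,060 = 165,330 kg.
Stage 1: m₀ = 165,330 kg, m_f = 165,330 − 113,000 = 52,330 kg; Δv = 269×9.8×ln(3.159) = 2636.2×1.1504 ≈ 3033 m/s.
Stage 2: m₀ = 34,430 kg, m_f = 34,430 − 26,500 = 7,930 kg; Δv = 445×9.8×ln(4.342) = 4361.0×1.4683 ≈ 6403 m/s.
Total Δv = 3033 + 6403 = 9436 m/s.

Δv ≈ 9.44 km/s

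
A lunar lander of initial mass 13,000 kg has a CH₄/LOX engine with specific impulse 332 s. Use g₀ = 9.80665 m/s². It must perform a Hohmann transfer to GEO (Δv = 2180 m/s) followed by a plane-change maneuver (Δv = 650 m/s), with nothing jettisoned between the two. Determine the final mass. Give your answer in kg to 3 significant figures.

final mass ≈ 5450 kg

v_e = Isp · g₀ = 332 × 9.80665 = 3255.8 m/s.
After the first burn: m = 13000 × exp(−2180/3255.8) = 13000 × 0.51193 = 6,655.09 kg.
After the second burn: m = 6,655.09 × exp(−650/3255.8) = 6,655.09 × 0.81902 = 5,450.65 kg.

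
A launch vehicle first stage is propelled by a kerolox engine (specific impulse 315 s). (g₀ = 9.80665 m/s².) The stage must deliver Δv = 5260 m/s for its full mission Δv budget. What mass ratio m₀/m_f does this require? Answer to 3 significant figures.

v_e = Isp · g₀ = 315 × 9.80665 = 3089.1 m/s.
m₀/m_f = exp(Δv / v_e) = exp(5260 / 3089.1) = exp(1.7028) = 5.4891.

mass ratio ≈ 5.49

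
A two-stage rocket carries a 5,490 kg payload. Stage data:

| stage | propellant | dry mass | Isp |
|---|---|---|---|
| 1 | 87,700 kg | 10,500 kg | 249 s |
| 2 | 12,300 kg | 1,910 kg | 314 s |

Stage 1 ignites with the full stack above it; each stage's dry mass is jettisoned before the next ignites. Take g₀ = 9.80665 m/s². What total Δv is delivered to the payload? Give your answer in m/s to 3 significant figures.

Ignition mass of stage 1 = 87,700+10,500 + 12,300+1,910 + 5,490 = 117,900 kg.
Stage 1: m₀ = 117,900 kg, m_f = 117,900 − 87,700 = 30,200 kg; Δv = 249×9.80665×ln(3.904) = 2441.9×1.3620 ≈ 3326 m/s.
Stage 2: m₀ = 19,700 kg, m_f = 19,700 − 12,300 = 7,400 kg; Δv = 314×9.80665×ln(2.662) = 3079.3×0.9791 ≈ 3015 m/s.
Total Δv = 3326 + 3015 = 6341 m/s.

Δv ≈ 6340 m/s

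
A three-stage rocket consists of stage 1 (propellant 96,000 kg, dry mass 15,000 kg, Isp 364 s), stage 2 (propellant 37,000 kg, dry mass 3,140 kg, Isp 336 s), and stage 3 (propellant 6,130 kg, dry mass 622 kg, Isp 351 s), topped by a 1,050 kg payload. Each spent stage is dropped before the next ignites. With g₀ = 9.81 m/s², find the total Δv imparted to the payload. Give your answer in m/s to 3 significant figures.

Δv ≈ 13500 m/s

Ignition mass of stage 1 = 96,000+15,000 + 37,000+3,140 + 6,130+622 + 1,050 = 158,942 kg.
Stage 1: m₀ = 158,942 kg, m_f = 158,942 − 96,000 = 62,942 kg; Δv = 364×9.81×ln(2.525) = 3570.8×0.9263 ≈ 3308 m/s.
Stage 2: m₀ = 47,942 kg, m_f = 47,942 − 37,000 = 10,942 kg; Δv = 336×9.81×ln(4.381) = 3296.2×1.4774 ≈ 4870 m/s.
Stage 3: m₀ = 7,802 kg, m_f = 7,802 − 6,130 = 1,672 kg; Δv = 351×9.81×ln(4.666) = 3443.3×1.5404 ≈ 5304 m/s.
Total Δv = 3308 + 4870 + 5304 = 13482 m/s.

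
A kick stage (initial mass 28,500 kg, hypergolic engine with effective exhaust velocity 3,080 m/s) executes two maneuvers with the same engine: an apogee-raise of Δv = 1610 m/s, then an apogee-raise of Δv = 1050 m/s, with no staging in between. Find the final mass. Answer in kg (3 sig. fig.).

After the first burn: m = 28500 × exp(−1610/3080.0) = 28500 × 0.59290 = 16,897.7 kg.
After the second burn: m = 16,897.7 × exp(−1050/3080.0) = 16,897.7 × 0.71112 = 12,016.3 kg.

final mass ≈ 12000 kg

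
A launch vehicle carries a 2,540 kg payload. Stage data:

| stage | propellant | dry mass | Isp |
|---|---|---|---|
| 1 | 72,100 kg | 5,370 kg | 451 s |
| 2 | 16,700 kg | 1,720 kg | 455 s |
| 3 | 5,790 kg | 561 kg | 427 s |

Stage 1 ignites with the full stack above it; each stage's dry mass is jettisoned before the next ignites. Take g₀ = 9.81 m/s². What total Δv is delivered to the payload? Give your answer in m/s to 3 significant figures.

Ignition mass of stage 1 = 72,100+5,370 + 16,700+1,720 + 5,790+561 + 2,540 = 104,781 kg.
Stage 1: m₀ = 104,781 kg, m_f = 104,781 − 72,100 = 32,681 kg; Δv = 451×9.81×ln(3.206) = 4424.3×1.1651 ≈ 5155 m/s.
Stage 2: m₀ = 27,311 kg, m_f = 27,311 − 16,700 = 10,611 kg; Δv = 455×9.81×ln(2.574) = 4463.6×0.9454 ≈ 4220 m/s.
Stage 3: m₀ = 8,891 kg, m_f = 8,891 − 5,790 = 3,101 kg; Δv = 427×9.81×ln(2.867) = 4188.9×1.0533 ≈ 4412 m/s.
Total Δv = 5155 + 4220 + 4412 = 13787 m/s.

Δv ≈ 13800 m/s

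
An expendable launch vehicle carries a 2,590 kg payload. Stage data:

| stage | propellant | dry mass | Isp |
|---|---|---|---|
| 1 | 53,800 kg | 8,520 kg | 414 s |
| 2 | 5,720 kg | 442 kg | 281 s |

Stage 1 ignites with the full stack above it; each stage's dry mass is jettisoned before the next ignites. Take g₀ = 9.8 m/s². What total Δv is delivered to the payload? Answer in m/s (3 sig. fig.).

Δv ≈ 8660 m/s

Ignition mass of stage 1 = 53,800+8,520 + 5,720+442 + 2,590 = 71,072 kg.
Stage 1: m₀ = 71,072 kg, m_f = 71,072 − 53,800 = 17,272 kg; Δv = 414×9.8×ln(4.115) = 4057.2×1.4146 ≈ 5739 m/s.
Stage 2: m₀ = 8,752 kg, m_f = 8,752 − 5,720 = 3,032 kg; Δv = 281×9.8×ln(2.887) = 2753.8×1.0601 ≈ 2919 m/s.
Total Δv = 5739 + 2919 = 8658 m/s.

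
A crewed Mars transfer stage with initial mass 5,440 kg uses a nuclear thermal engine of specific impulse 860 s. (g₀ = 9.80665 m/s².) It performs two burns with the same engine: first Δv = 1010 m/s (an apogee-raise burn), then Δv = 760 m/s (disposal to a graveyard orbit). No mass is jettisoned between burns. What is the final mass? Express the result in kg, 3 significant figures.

v_e = Isp · g₀ = 860 × 9.80665 = 8433.7 m/s.
After the first burn: m = 5440 × exp(−1010/8433.7) = 5440 × 0.88714 = 4,826.04 kg.
After the second burn: m = 4,826.04 × exp(−760/8433.7) = 4,826.04 × 0.91383 = 4,410.18 kg.

final mass ≈ 4410 kg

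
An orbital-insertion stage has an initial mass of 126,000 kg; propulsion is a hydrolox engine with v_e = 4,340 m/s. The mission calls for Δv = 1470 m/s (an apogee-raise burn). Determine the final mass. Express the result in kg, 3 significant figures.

final mass ≈ 89800 kg

m₀/m_f = exp(Δv / v_e) = exp(1470 / 4340.0) = exp(0.3387) = 1.4031.
m_f = m₀ / 1.4031 = 126,000 / 1.4031 = 89,801.2 kg.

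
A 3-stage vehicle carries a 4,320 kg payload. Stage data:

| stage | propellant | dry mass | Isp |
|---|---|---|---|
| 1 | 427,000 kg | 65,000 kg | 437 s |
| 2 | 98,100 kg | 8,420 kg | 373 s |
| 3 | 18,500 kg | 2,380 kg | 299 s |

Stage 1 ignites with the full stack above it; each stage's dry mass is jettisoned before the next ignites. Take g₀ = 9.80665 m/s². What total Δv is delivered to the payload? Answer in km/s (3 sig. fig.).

Δv ≈ 13.8 km/s

Ignition mass of stage 1 = 427,000+65,000 + 98,100+8,420 + 18,500+2,380 + 4,320 = 623,720 kg.
Stage 1: m₀ = 623,720 kg, m_f = 623,720 − 427,000 = 196,720 kg; Δv = 437×9.80665×ln(3.171) = 4285.5×1.1539 ≈ 4945 m/s.
Stage 2: m₀ = 131,720 kg, m_f = 131,720 − 98,100 = 33,620 kg; Δv = 373×9.80665×ln(3.918) = 3657.9×1.3656 ≈ 4995 m/s.
Stage 3: m₀ = 25,200 kg, m_f = 25,200 − 18,500 = 6,700 kg; Δv = 299×9.80665×ln(3.761) = 2932.2×1.3247 ≈ 3884 m/s.
Total Δv = 4945 + 4995 + 3884 = 13824 m/s.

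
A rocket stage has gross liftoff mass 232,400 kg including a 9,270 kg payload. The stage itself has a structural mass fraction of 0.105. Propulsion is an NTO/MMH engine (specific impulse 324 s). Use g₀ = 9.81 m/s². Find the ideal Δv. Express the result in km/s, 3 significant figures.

Δv ≈ 6.23 km/s

Stage wet mass = m₀ − payload = 232,400 − 9,270 = 223,130 kg.
Stage dry mass = ε × stage wet mass = 0.105 × 223,130 = 23,428.7 kg.
Burnout mass m_f = stage dry + payload = 23,428.7 + 9,270 = 32,698.7 kg.
v_e = Isp · g₀ = 324 × 9.81 = 3178.4 m/s.
Rocket equation: Δv = v_e · ln(232,400/32,698.7) = 3178.4 × ln(7.107) = 3178.4 × 1.9611 ≈ 6233 m/s.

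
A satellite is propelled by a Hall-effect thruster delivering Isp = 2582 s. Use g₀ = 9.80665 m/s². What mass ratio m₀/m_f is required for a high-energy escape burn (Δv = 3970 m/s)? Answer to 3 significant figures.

mass ratio ≈ 1.17

v_e = Isp · g₀ = 2582 × 9.80665 = 25320.8 m/s.
Using Δv = v_e ln(m₀/m_f): m₀/m_f = exp(Δv / v_e) = exp(3970 / 25320.8) = exp(0.1568) = 1.1697.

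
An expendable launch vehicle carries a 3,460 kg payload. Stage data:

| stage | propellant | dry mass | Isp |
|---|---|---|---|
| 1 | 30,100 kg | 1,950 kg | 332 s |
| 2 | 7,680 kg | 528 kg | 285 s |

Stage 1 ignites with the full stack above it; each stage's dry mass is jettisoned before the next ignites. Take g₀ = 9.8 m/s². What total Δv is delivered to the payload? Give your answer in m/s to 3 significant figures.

Ignition mass of stage 1 = 30,100+1,950 + 7,680+528 + 3,460 = 43,718 kg.
Stage 1: m₀ = 43,718 kg, m_f = 43,718 − 30,100 = 13,618 kg; Δv = 332×9.8×ln(3.21) = 3253.6×1.1664 ≈ 3795 m/s.
Stage 2: m₀ = 11,668 kg, m_f = 11,668 − 7,680 = 3,988 kg; Δv = 285×9.8×ln(2.926) = 2793.0×1.0736 ≈ 2998 m/s.
Total Δv = 3795 + 2998 = 6793 m/s.

Δv ≈ 6790 m/s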